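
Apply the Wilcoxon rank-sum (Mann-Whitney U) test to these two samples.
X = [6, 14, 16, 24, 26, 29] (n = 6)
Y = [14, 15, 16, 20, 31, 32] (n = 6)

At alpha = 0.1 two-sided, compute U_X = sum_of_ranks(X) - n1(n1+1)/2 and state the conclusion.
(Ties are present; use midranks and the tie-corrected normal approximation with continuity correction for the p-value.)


Step 1: Combine and sort all 12 observations; assign midranks.
sorted (value, group): (6,X), (14,X), (14,Y), (15,Y), (16,X), (16,Y), (20,Y), (24,X), (26,X), (29,X), (31,Y), (32,Y)
ranks: 6->1, 14->2.5, 14->2.5, 15->4, 16->5.5, 16->5.5, 20->7, 24->8, 26->9, 29->10, 31->11, 32->12
Step 2: Rank sum for X: R1 = 1 + 2.5 + 5.5 + 8 + 9 + 10 = 36.
Step 3: U_X = R1 - n1(n1+1)/2 = 36 - 6*7/2 = 36 - 21 = 15.
       U_Y = n1*n2 - U_X = 36 - 15 = 21.
Step 4: Ties are present, so use the tie-corrected normal approximation (with continuity correction) for the p-value.
Step 5: p-value = 0.687885; compare to alpha = 0.1. fail to reject H0.

U_X = 15, p = 0.687885, fail to reject H0 at alpha = 0.1.


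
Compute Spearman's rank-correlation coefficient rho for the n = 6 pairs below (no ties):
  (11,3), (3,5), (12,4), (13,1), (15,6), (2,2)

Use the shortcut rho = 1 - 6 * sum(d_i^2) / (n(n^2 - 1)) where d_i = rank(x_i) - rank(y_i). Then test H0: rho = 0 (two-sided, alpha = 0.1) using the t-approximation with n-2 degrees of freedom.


Step 1: Rank x and y separately (midranks; no ties here).
rank(x): 11->3, 3->2, 12->4, 13->5, 15->6, 2->1
rank(y): 3->3, 5->5, 4->4, 1->1, 6->6, 2->2
Step 2: d_i = R_x(i) - R_y(i); compute d_i^2.
  (3-3)^2=0, (2-5)^2=9, (4-4)^2=0, (5-1)^2=16, (6-6)^2=0, (1-2)^2=1
sum(d^2) = 26.
Step 3: rho = 1 - 6*26 / (6*(6^2 - 1)) = 1 - 156/210 = 0.257143.
Step 4: Under H0, t = rho * sqrt((n-2)/(1-rho^2)) = 0.5322 ~ t(4).
Step 5: Two-sided p-value from the t-distribution with 4 df = 0.622787.
Step 6: alpha = 0.1. fail to reject H0.

rho = 0.2571, p = 0.622787, fail to reject H0 at alpha = 0.1.


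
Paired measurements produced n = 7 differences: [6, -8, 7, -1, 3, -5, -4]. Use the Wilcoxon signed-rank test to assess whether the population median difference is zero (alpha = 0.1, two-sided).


Step 1: Drop any zero differences (none here) and take |d_i|.
|d| = [6, 8, 7, 1, 3, 5, 4]
Step 2: Midrank |d_i| (ties get averaged ranks).
ranks: |6|->5, |8|->7, |7|->6, |1|->1, |3|->2, |5|->4, |4|->3
Step 3: Attach original signs; sum ranks with positive sign and with negative sign.
W+ = 5 + 6 + 2 = 13
W- = 7 + 1 + 4 + 3 = 15
(Check: W+ + W- = 28 should equal n(n+1)/2 = 28.)
Step 4: Test statistic W = min(W+, W-) = 13.
Step 5: No ties, so the exact null distribution over the 2^7 = 128 sign assignments gives the two-sided p-value = 0.937500.
Step 6: alpha = 0.1. fail to reject H0.

W+ = 13, W- = 15, W = min = 13, p = 0.937500, fail to reject H0.


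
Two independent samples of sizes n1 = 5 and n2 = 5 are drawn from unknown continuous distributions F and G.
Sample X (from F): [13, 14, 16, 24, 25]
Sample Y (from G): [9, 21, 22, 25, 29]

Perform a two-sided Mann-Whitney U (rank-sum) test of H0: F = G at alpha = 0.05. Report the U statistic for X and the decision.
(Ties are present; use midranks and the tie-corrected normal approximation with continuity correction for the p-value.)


Step 1: Combine and sort all 10 observations; assign midranks.
sorted (value, group): (9,Y), (13,X), (14,X), (16,X), (21,Y), (22,Y), (24,X), (25,X), (25,Y), (29,Y)
ranks: 9->1, 13->2, 14->3, 16->4, 21->5, 22->6, 24->7, 25->8.5, 25->8.5, 29->10
Step 2: Rank sum for X: R1 = 2 + 3 + 4 + 7 + 8.5 = 24.5.
Step 3: U_X = R1 - n1(n1+1)/2 = 24.5 - 5*6/2 = 24.5 - 15 = 9.5.
       U_Y = n1*n2 - U_X = 25 - 9.5 = 15.5.
Step 4: Ties are present, so use the tie-corrected normal approximation (with continuity correction) for the p-value.
Step 5: p-value = 0.600402; compare to alpha = 0.05. fail to reject H0.

U_X = 9.5, p = 0.600402, fail to reject H0 at alpha = 0.05.


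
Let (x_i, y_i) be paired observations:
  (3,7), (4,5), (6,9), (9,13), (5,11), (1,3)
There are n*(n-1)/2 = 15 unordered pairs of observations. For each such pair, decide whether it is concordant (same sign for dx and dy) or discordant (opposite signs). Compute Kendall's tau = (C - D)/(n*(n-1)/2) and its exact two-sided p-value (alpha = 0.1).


Step 1: Enumerate the 15 unordered pairs (i,j) with i<j and classify each by sign(x_j-x_i) * sign(y_j-y_i).
  (1,2):dx=+1,dy=-2->D; (1,3):dx=+3,dy=+2->C; (1,4):dx=+6,dy=+6->C; (1,5):dx=+2,dy=+4->C
  (1,6):dx=-2,dy=-4->C; (2,3):dx=+2,dy=+4->C; (2,4):dx=+5,dy=+8->C; (2,5):dx=+1,dy=+6->C
  (2,6):dx=-3,dy=-2->C; (3,4):dx=+3,dy=+4->C; (3,5):dx=-1,dy=+2->D; (3,6):dx=-5,dy=-6->C
  (4,5):dx=-4,dy=-2->C; (4,6):dx=-8,dy=-10->C; (5,6):dx=-4,dy=-8->C
Step 2: C = 13, D = 2, total pairs = 15.
Step 3: tau = (C - D)/(n(n-1)/2) = (13 - 2)/15 = 0.733333.
Step 4: Exact two-sided p-value (enumerate n! = 720 permutations of y under H0): p = 0.055556.
Step 5: alpha = 0.1. reject H0.

tau_b = 0.7333 (C=13, D=2), p = 0.055556, reject H0.


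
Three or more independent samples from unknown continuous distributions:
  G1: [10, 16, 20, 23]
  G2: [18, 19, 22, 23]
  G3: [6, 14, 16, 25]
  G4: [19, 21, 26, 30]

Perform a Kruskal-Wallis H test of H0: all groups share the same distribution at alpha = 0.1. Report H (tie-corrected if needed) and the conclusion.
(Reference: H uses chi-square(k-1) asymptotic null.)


Step 1: Combine all N = 16 observations and assign midranks.
sorted (value, group, rank): (6,G3,1), (10,G1,2), (14,G3,3), (16,G1,4.5), (16,G3,4.5), (18,G2,6), (19,G2,7.5), (19,G4,7.5), (20,G1,9), (21,G4,10), (22,G2,11), (23,G1,12.5), (23,G2,12.5), (25,G3,14), (26,G4,15), (30,G4,16)
Step 2: Sum ranks within each group.
R_1 = 28 (n_1 = 4)
R_2 = 37 (n_2 = 4)
R_3 = 22.5 (n_3 = 4)
R_4 = 48.5 (n_4 = 4)
Step 3: H = 12/(N(N+1)) * sum(R_i^2/n_i) - 3(N+1)
     = 12/(16*17) * (28^2/4 + 37^2/4 + 22.5^2/4 + 48.5^2/4) - 3*17
     = 0.044118 * 1252.88 - 51
     = 4.273897.
Step 4: Ties present; correction factor C = 1 - 18/(16^3 - 16) = 0.995588. Corrected H = 4.273897 / 0.995588 = 4.292836.
Step 5: Under H0, H ~ chi^2(3); p-value = 0.231530.
Step 6: alpha = 0.1. fail to reject H0.

H = 4.2928, df = 3, p = 0.231530, fail to reject H0.


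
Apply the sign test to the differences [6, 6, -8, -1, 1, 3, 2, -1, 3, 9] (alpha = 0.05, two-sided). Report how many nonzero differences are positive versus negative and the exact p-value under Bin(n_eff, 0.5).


Step 1: Discard zero differences. Original n = 10; n_eff = number of nonzero differences = 10.
Nonzero differences (with sign): +6, +6, -8, -1, +1, +3, +2, -1, +3, +9
Step 2: Count signs: positive = 7, negative = 3.
Step 3: Under H0: P(positive) = 0.5, so the number of positives S ~ Bin(10, 0.5).
Step 4: Two-sided exact p-value = sum of Bin(10,0.5) probabilities at or below the observed probability = 0.343750.
Step 5: alpha = 0.05. fail to reject H0.

n_eff = 10, pos = 7, neg = 3, p = 0.343750, fail to reject H0.


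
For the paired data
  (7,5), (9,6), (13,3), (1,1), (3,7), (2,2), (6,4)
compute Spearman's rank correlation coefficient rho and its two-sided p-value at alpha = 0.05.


Step 1: Rank x and y separately (midranks; no ties here).
rank(x): 7->5, 9->6, 13->7, 1->1, 3->3, 2->2, 6->4
rank(y): 5->5, 6->6, 3->3, 1->1, 7->7, 2->2, 4->4
Step 2: d_i = R_x(i) - R_y(i); compute d_i^2.
  (5-5)^2=0, (6-6)^2=0, (7-3)^2=16, (1-1)^2=0, (3-7)^2=16, (2-2)^2=0, (4-4)^2=0
sum(d^2) = 32.
Step 3: rho = 1 - 6*32 / (7*(7^2 - 1)) = 1 - 192/336 = 0.428571.
Step 4: Under H0, t = rho * sqrt((n-2)/(1-rho^2)) = 1.0607 ~ t(5).
Step 5: Two-sided p-value from the t-distribution with 5 df = 0.337368.
Step 6: alpha = 0.05. fail to reject H0.

rho = 0.4286, p = 0.337368, fail to reject H0 at alpha = 0.05.


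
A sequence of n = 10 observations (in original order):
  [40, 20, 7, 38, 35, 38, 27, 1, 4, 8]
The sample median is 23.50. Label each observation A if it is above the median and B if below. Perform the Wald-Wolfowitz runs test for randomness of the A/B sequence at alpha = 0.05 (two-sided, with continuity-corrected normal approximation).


Step 1: Compute median = 23.50; label A = above, B = below.
Labels in order: ABBAAAABBB  (n_A = 5, n_B = 5)
Step 2: Count runs R = 4.
Step 3: Under H0 (random ordering), E[R] = 2*n_A*n_B/(n_A+n_B) + 1 = 2*5*5/10 + 1 = 6.0000.
        Var[R] = 2*n_A*n_B*(2*n_A*n_B - n_A - n_B) / ((n_A+n_B)^2 * (n_A+n_B-1)) = 2000/900 = 2.2222.
        SD[R] = 1.4907.
Step 4: Continuity-corrected z = (R + 0.5 - E[R]) / SD[R] = (4 + 0.5 - 6.0000) / 1.4907 = -1.0062.
Step 5: Two-sided p-value via normal approximation = 2*(1 - Phi(|z|)) = 0.314305.
Step 6: alpha = 0.05. fail to reject H0.

R = 4, z = -1.0062, p = 0.314305, fail to reject H0.


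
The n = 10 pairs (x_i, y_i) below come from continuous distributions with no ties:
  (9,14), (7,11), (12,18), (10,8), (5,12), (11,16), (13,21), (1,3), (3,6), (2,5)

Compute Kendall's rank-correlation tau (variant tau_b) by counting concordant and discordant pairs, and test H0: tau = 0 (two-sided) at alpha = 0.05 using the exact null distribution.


Step 1: Enumerate the 45 unordered pairs (i,j) with i<j and classify each by sign(x_j-x_i) * sign(y_j-y_i).
  (1,2):dx=-2,dy=-3->C; (1,3):dx=+3,dy=+4->C; (1,4):dx=+1,dy=-6->D; (1,5):dx=-4,dy=-2->C
  (1,6):dx=+2,dy=+2->C; (1,7):dx=+4,dy=+7->C; (1,8):dx=-8,dy=-11->C; (1,9):dx=-6,dy=-8->C
  (1,10):dx=-7,dy=-9->C; (2,3):dx=+5,dy=+7->C; (2,4):dx=+3,dy=-3->D; (2,5):dx=-2,dy=+1->D
  (2,6):dx=+4,dy=+5->C; (2,7):dx=+6,dy=+10->C; (2,8):dx=-6,dy=-8->C; (2,9):dx=-4,dy=-5->C
  (2,10):dx=-5,dy=-6->C; (3,4):dx=-2,dy=-10->C; (3,5):dx=-7,dy=-6->C; (3,6):dx=-1,dy=-2->C
  (3,7):dx=+1,dy=+3->C; (3,8):dx=-11,dy=-15->C; (3,9):dx=-9,dy=-12->C; (3,10):dx=-10,dy=-13->C
  (4,5):dx=-5,dy=+4->D; (4,6):dx=+1,dy=+8->C; (4,7):dx=+3,dy=+13->C; (4,8):dx=-9,dy=-5->C
  (4,9):dx=-7,dy=-2->C; (4,10):dx=-8,dy=-3->C; (5,6):dx=+6,dy=+4->C; (5,7):dx=+8,dy=+9->C
  (5,8):dx=-4,dy=-9->C; (5,9):dx=-2,dy=-6->C; (5,10):dx=-3,dy=-7->C; (6,7):dx=+2,dy=+5->C
  (6,8):dx=-10,dy=-13->C; (6,9):dx=-8,dy=-10->C; (6,10):dx=-9,dy=-11->C; (7,8):dx=-12,dy=-18->C
  (7,9):dx=-10,dy=-15->C; (7,10):dx=-11,dy=-16->C; (8,9):dx=+2,dy=+3->C; (8,10):dx=+1,dy=+2->C
  (9,10):dx=-1,dy=-1->C
Step 2: C = 41, D = 4, total pairs = 45.
Step 3: tau = (C - D)/(n(n-1)/2) = (41 - 4)/45 = 0.822222.
Step 4: Exact two-sided p-value (enumerate n! = 3628800 permutations of y under H0): p = 0.000358.
Step 5: alpha = 0.05. reject H0.

tau_b = 0.8222 (C=41, D=4), p = 0.000358, reject H0.


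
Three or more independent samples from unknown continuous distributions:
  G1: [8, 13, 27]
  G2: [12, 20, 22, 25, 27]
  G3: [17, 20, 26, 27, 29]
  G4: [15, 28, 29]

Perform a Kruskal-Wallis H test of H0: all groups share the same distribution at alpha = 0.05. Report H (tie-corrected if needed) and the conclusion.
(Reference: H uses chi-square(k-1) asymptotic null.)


Step 1: Combine all N = 16 observations and assign midranks.
sorted (value, group, rank): (8,G1,1), (12,G2,2), (13,G1,3), (15,G4,4), (17,G3,5), (20,G2,6.5), (20,G3,6.5), (22,G2,8), (25,G2,9), (26,G3,10), (27,G1,12), (27,G2,12), (27,G3,12), (28,G4,14), (29,G3,15.5), (29,G4,15.5)
Step 2: Sum ranks within each group.
R_1 = 16 (n_1 = 3)
R_2 = 37.5 (n_2 = 5)
R_3 = 49 (n_3 = 5)
R_4 = 33.5 (n_4 = 3)
Step 3: H = 12/(N(N+1)) * sum(R_i^2/n_i) - 3(N+1)
     = 12/(16*17) * (16^2/3 + 37.5^2/5 + 49^2/5 + 33.5^2/3) - 3*17
     = 0.044118 * 1220.87 - 51
     = 2.861765.
Step 4: Ties present; correction factor C = 1 - 36/(16^3 - 16) = 0.991176. Corrected H = 2.861765 / 0.991176 = 2.887240.
Step 5: Under H0, H ~ chi^2(3); p-value = 0.409339.
Step 6: alpha = 0.05. fail to reject H0.

H = 2.8872, df = 3, p = 0.409339, fail to reject H0.


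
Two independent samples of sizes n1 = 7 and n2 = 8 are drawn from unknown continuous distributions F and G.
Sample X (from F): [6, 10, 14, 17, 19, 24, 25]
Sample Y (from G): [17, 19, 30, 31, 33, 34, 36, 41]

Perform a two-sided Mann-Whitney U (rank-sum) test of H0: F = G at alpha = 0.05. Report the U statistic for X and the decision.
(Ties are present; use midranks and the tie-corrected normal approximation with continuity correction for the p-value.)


Step 1: Combine and sort all 15 observations; assign midranks.
sorted (value, group): (6,X), (10,X), (14,X), (17,X), (17,Y), (19,X), (19,Y), (24,X), (25,X), (30,Y), (31,Y), (33,Y), (34,Y), (36,Y), (41,Y)
ranks: 6->1, 10->2, 14->3, 17->4.5, 17->4.5, 19->6.5, 19->6.5, 24->8, 25->9, 30->10, 31->11, 33->12, 34->13, 36->14, 41->15
Step 2: Rank sum for X: R1 = 1 + 2 + 3 + 4.5 + 6.5 + 8 + 9 = 34.
Step 3: U_X = R1 - n1(n1+1)/2 = 34 - 7*8/2 = 34 - 28 = 6.
       U_Y = n1*n2 - U_X = 56 - 6 = 50.
Step 4: Ties are present, so use the tie-corrected normal approximation (with continuity correction) for the p-value.
Step 5: p-value = 0.012681; compare to alpha = 0.05. reject H0.

U_X = 6, p = 0.012681, reject H0 at alpha = 0.05.


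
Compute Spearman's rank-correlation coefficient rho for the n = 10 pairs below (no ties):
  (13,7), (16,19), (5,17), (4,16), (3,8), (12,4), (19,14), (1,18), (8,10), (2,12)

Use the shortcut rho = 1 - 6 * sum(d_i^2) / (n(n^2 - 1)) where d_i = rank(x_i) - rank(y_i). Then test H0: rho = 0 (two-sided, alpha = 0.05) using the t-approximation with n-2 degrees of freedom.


Step 1: Rank x and y separately (midranks; no ties here).
rank(x): 13->8, 16->9, 5->5, 4->4, 3->3, 12->7, 19->10, 1->1, 8->6, 2->2
rank(y): 7->2, 19->10, 17->8, 16->7, 8->3, 4->1, 14->6, 18->9, 10->4, 12->5
Step 2: d_i = R_x(i) - R_y(i); compute d_i^2.
  (8-2)^2=36, (9-10)^2=1, (5-8)^2=9, (4-7)^2=9, (3-3)^2=0, (7-1)^2=36, (10-6)^2=16, (1-9)^2=64, (6-4)^2=4, (2-5)^2=9
sum(d^2) = 184.
Step 3: rho = 1 - 6*184 / (10*(10^2 - 1)) = 1 - 1104/990 = -0.115152.
Step 4: Under H0, t = rho * sqrt((n-2)/(1-rho^2)) = -0.3279 ~ t(8).
Step 5: Two-sided p-value from the t-distribution with 8 df = 0.751420.
Step 6: alpha = 0.05. fail to reject H0.

rho = -0.1152, p = 0.751420, fail to reject H0 at alpha = 0.05.


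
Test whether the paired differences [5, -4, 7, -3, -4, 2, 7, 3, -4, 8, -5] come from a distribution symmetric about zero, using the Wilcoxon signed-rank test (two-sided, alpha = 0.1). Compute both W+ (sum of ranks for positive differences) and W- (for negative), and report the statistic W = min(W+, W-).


Step 1: Drop any zero differences (none here) and take |d_i|.
|d| = [5, 4, 7, 3, 4, 2, 7, 3, 4, 8, 5]
Step 2: Midrank |d_i| (ties get averaged ranks).
ranks: |5|->7.5, |4|->5, |7|->9.5, |3|->2.5, |4|->5, |2|->1, |7|->9.5, |3|->2.5, |4|->5, |8|->11, |5|->7.5
Step 3: Attach original signs; sum ranks with positive sign and with negative sign.
W+ = 7.5 + 9.5 + 1 + 9.5 + 2.5 + 11 = 41
W- = 5 + 2.5 + 5 + 5 + 7.5 = 25
(Check: W+ + W- = 66 should equal n(n+1)/2 = 66.)
Step 4: Test statistic W = min(W+, W-) = 25.
Step 5: Ties in |d|, so use the tie-corrected normal approximation.
        E[W] = n(n+1)/4 = 11*12/4 = 33.
        Tie groups: |d|=3 (t=2), |d|=4 (t=3), |d|=5 (t=2), |d|=7 (t=2); sum(t^3 - t) = 42.
        Var[W] = n(n+1)(2n+1)/24 - sum(t^3-t)/48 = 3036/24 - 42/48 = 125.625.
        z = (W - E[W]) / sqrt(Var[W]) = (25 - 33) / 11.2083 = -0.7138.
        Two-sided p = 2*Phi(z) = 0.475376.
Step 6: alpha = 0.1. fail to reject H0.

W+ = 41, W- = 25, W = min = 25, p = 0.475376, fail to reject H0.


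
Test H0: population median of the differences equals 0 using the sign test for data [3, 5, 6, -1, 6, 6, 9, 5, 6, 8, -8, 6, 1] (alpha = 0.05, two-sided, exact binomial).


Step 1: Discard zero differences. Original n = 13; n_eff = number of nonzero differences = 13.
Nonzero differences (with sign): +3, +5, +6, -1, +6, +6, +9, +5, +6, +8, -8, +6, +1
Step 2: Count signs: positive = 11, negative = 2.
Step 3: Under H0: P(positive) = 0.5, so the number of positives S ~ Bin(13, 0.5).
Step 4: Two-sided exact p-value = sum of Bin(13,0.5) probabilities at or below the observed probability = 0.022461.
Step 5: alpha = 0.05. reject H0.

n_eff = 13, pos = 11, neg = 2, p = 0.022461, reject H0.


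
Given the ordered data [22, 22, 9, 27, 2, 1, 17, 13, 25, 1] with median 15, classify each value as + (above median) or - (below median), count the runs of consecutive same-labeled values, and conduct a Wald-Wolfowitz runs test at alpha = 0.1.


Step 1: Compute median = 15; label A = above, B = below.
Labels in order: AABABBABAB  (n_A = 5, n_B = 5)
Step 2: Count runs R = 8.
Step 3: Under H0 (random ordering), E[R] = 2*n_A*n_B/(n_A+n_B) + 1 = 2*5*5/10 + 1 = 6.0000.
        Var[R] = 2*n_A*n_B*(2*n_A*n_B - n_A - n_B) / ((n_A+n_B)^2 * (n_A+n_B-1)) = 2000/900 = 2.2222.
        SD[R] = 1.4907.
Step 4: Continuity-corrected z = (R - 0.5 - E[R]) / SD[R] = (8 - 0.5 - 6.0000) / 1.4907 = 1.0062.
Step 5: Two-sided p-value via normal approximation = 2*(1 - Phi(|z|)) = 0.314305.
Step 6: alpha = 0.1. fail to reject H0.

R = 8, z = 1.0062, p = 0.314305, fail to reject H0.


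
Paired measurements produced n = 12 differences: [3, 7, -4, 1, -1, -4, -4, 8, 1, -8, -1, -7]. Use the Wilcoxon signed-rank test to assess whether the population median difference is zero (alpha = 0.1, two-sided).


Step 1: Drop any zero differences (none here) and take |d_i|.
|d| = [3, 7, 4, 1, 1, 4, 4, 8, 1, 8, 1, 7]
Step 2: Midrank |d_i| (ties get averaged ranks).
ranks: |3|->5, |7|->9.5, |4|->7, |1|->2.5, |1|->2.5, |4|->7, |4|->7, |8|->11.5, |1|->2.5, |8|->11.5, |1|->2.5, |7|->9.5
Step 3: Attach original signs; sum ranks with positive sign and with negative sign.
W+ = 5 + 9.5 + 2.5 + 11.5 + 2.5 = 31
W- = 7 + 2.5 + 7 + 7 + 11.5 + 2.5 + 9.5 = 47
(Check: W+ + W- = 78 should equal n(n+1)/2 = 78.)
Step 4: Test statistic W = min(W+, W-) = 31.
Step 5: Ties in |d|, so use the tie-corrected normal approximation.
        E[W] = n(n+1)/4 = 12*13/4 = 39.
        Tie groups: |d|=1 (t=4), |d|=4 (t=3), |d|=7 (t=2), |d|=8 (t=2); sum(t^3 - t) = 96.
        Var[W] = n(n+1)(2n+1)/24 - sum(t^3-t)/48 = 3900/24 - 96/48 = 160.5.
        z = (W - E[W]) / sqrt(Var[W]) = (31 - 39) / 12.6689 = -0.6315.
        Two-sided p = 2*Phi(z) = 0.527734.
Step 6: alpha = 0.1. fail to reject H0.

W+ = 31, W- = 47, W = min = 31, p = 0.527734, fail to reject H0.


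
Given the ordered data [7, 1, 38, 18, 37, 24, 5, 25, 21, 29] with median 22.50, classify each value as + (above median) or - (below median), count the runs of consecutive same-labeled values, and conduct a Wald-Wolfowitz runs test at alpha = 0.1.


Step 1: Compute median = 22.50; label A = above, B = below.
Labels in order: BBABAABABA  (n_A = 5, n_B = 5)
Step 2: Count runs R = 8.
Step 3: Under H0 (random ordering), E[R] = 2*n_A*n_B/(n_A+n_B) + 1 = 2*5*5/10 + 1 = 6.0000.
        Var[R] = 2*n_A*n_B*(2*n_A*n_B - n_A - n_B) / ((n_A+n_B)^2 * (n_A+n_B-1)) = 2000/900 = 2.2222.
        SD[R] = 1.4907.
Step 4: Continuity-corrected z = (R - 0.5 - E[R]) / SD[R] = (8 - 0.5 - 6.0000) / 1.4907 = 1.0062.
Step 5: Two-sided p-value via normal approximation = 2*(1 - Phi(|z|)) = 0.314305.
Step 6: alpha = 0.1. fail to reject H0.

R = 8, z = 1.0062, p = 0.314305, fail to reject H0.


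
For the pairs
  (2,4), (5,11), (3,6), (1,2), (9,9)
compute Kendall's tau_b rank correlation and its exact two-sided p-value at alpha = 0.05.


Step 1: Enumerate the 10 unordered pairs (i,j) with i<j and classify each by sign(x_j-x_i) * sign(y_j-y_i).
  (1,2):dx=+3,dy=+7->C; (1,3):dx=+1,dy=+2->C; (1,4):dx=-1,dy=-2->C; (1,5):dx=+7,dy=+5->C
  (2,3):dx=-2,dy=-5->C; (2,4):dx=-4,dy=-9->C; (2,5):dx=+4,dy=-2->D; (3,4):dx=-2,dy=-4->C
  (3,5):dx=+6,dy=+3->C; (4,5):dx=+8,dy=+7->C
Step 2: C = 9, D = 1, total pairs = 10.
Step 3: tau = (C - D)/(n(n-1)/2) = (9 - 1)/10 = 0.800000.
Step 4: Exact two-sided p-value (enumerate n! = 120 permutations of y under H0): p = 0.083333.
Step 5: alpha = 0.05. fail to reject H0.

tau_b = 0.8000 (C=9, D=1), p = 0.083333, fail to reject H0.


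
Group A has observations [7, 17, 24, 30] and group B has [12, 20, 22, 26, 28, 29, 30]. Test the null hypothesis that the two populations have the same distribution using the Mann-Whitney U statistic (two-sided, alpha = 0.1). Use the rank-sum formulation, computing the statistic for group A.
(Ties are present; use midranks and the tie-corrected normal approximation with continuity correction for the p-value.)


Step 1: Combine and sort all 11 observations; assign midranks.
sorted (value, group): (7,X), (12,Y), (17,X), (20,Y), (22,Y), (24,X), (26,Y), (28,Y), (29,Y), (30,X), (30,Y)
ranks: 7->1, 12->2, 17->3, 20->4, 22->5, 24->6, 26->7, 28->8, 29->9, 30->10.5, 30->10.5
Step 2: Rank sum for X: R1 = 1 + 3 + 6 + 10.5 = 20.5.
Step 3: U_X = R1 - n1(n1+1)/2 = 20.5 - 4*5/2 = 20.5 - 10 = 10.5.
       U_Y = n1*n2 - U_X = 28 - 10.5 = 17.5.
Step 4: Ties are present, so use the tie-corrected normal approximation (with continuity correction) for the p-value.
Step 5: p-value = 0.569872; compare to alpha = 0.1. fail to reject H0.

U_X = 10.5, p = 0.569872, fail to reject H0 at alpha = 0.1.


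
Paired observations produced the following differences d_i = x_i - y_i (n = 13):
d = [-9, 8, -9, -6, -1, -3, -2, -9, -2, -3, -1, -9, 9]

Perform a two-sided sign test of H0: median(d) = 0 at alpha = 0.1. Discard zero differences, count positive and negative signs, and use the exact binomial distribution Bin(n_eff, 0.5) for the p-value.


Step 1: Discard zero differences. Original n = 13; n_eff = number of nonzero differences = 13.
Nonzero differences (with sign): -9, +8, -9, -6, -1, -3, -2, -9, -2, -3, -1, -9, +9
Step 2: Count signs: positive = 2, negative = 11.
Step 3: Under H0: P(positive) = 0.5, so the number of positives S ~ Bin(13, 0.5).
Step 4: Two-sided exact p-value = sum of Bin(13,0.5) probabilities at or below the observed probability = 0.022461.
Step 5: alpha = 0.1. reject H0.

n_eff = 13, pos = 2, neg = 11, p = 0.022461, reject H0.


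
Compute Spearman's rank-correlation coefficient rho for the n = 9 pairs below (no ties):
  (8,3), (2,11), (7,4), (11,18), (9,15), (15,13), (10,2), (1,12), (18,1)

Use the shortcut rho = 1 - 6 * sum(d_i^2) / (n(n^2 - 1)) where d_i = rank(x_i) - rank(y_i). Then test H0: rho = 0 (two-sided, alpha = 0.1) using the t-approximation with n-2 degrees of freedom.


Step 1: Rank x and y separately (midranks; no ties here).
rank(x): 8->4, 2->2, 7->3, 11->7, 9->5, 15->8, 10->6, 1->1, 18->9
rank(y): 3->3, 11->5, 4->4, 18->9, 15->8, 13->7, 2->2, 12->6, 1->1
Step 2: d_i = R_x(i) - R_y(i); compute d_i^2.
  (4-3)^2=1, (2-5)^2=9, (3-4)^2=1, (7-9)^2=4, (5-8)^2=9, (8-7)^2=1, (6-2)^2=16, (1-6)^2=25, (9-1)^2=64
sum(d^2) = 130.
Step 3: rho = 1 - 6*130 / (9*(9^2 - 1)) = 1 - 780/720 = -0.083333.
Step 4: Under H0, t = rho * sqrt((n-2)/(1-rho^2)) = -0.2212 ~ t(7).
Step 5: Two-sided p-value from the t-distribution with 7 df = 0.831214.
Step 6: alpha = 0.1. fail to reject H0.

rho = -0.0833, p = 0.831214, fail to reject H0 at alpha = 0.1.


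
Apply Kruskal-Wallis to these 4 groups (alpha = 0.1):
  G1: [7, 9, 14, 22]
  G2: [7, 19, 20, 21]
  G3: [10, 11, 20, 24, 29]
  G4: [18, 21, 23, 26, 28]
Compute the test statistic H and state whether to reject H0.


Step 1: Combine all N = 18 observations and assign midranks.
sorted (value, group, rank): (7,G1,1.5), (7,G2,1.5), (9,G1,3), (10,G3,4), (11,G3,5), (14,G1,6), (18,G4,7), (19,G2,8), (20,G2,9.5), (20,G3,9.5), (21,G2,11.5), (21,G4,11.5), (22,G1,13), (23,G4,14), (24,G3,15), (26,G4,16), (28,G4,17), (29,G3,18)
Step 2: Sum ranks within each group.
R_1 = 23.5 (n_1 = 4)
R_2 = 30.5 (n_2 = 4)
R_3 = 51.5 (n_3 = 5)
R_4 = 65.5 (n_4 = 5)
Step 3: H = 12/(N(N+1)) * sum(R_i^2/n_i) - 3(N+1)
     = 12/(18*19) * (23.5^2/4 + 30.5^2/4 + 51.5^2/5 + 65.5^2/5) - 3*19
     = 0.035088 * 1759.12 - 57
     = 4.723684.
Step 4: Ties present; correction factor C = 1 - 18/(18^3 - 18) = 0.996904. Corrected H = 4.723684 / 0.996904 = 4.738354.
Step 5: Under H0, H ~ chi^2(3); p-value = 0.191990.
Step 6: alpha = 0.1. fail to reject H0.

H = 4.7384, df = 3, p = 0.191990, fail to reject H0.


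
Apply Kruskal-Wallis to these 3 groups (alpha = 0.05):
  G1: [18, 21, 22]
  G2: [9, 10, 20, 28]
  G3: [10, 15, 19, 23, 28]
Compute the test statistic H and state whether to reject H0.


Step 1: Combine all N = 12 observations and assign midranks.
sorted (value, group, rank): (9,G2,1), (10,G2,2.5), (10,G3,2.5), (15,G3,4), (18,G1,5), (19,G3,6), (20,G2,7), (21,G1,8), (22,G1,9), (23,G3,10), (28,G2,11.5), (28,G3,11.5)
Step 2: Sum ranks within each group.
R_1 = 22 (n_1 = 3)
R_2 = 22 (n_2 = 4)
R_3 = 34 (n_3 = 5)
Step 3: H = 12/(N(N+1)) * sum(R_i^2/n_i) - 3(N+1)
     = 12/(12*13) * (22^2/3 + 22^2/4 + 34^2/5) - 3*13
     = 0.076923 * 513.533 - 39
     = 0.502564.
Step 4: Ties present; correction factor C = 1 - 12/(12^3 - 12) = 0.993007. Corrected H = 0.502564 / 0.993007 = 0.506103.
Step 5: Under H0, H ~ chi^2(2); p-value = 0.776428.
Step 6: alpha = 0.05. fail to reject H0.

H = 0.5061, df = 2, p = 0.776428, fail to reject H0.


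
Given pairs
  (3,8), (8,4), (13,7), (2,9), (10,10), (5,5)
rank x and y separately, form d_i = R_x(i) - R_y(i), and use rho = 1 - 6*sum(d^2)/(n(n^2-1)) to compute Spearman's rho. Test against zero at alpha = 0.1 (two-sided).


Step 1: Rank x and y separately (midranks; no ties here).
rank(x): 3->2, 8->4, 13->6, 2->1, 10->5, 5->3
rank(y): 8->4, 4->1, 7->3, 9->5, 10->6, 5->2
Step 2: d_i = R_x(i) - R_y(i); compute d_i^2.
  (2-4)^2=4, (4-1)^2=9, (6-3)^2=9, (1-5)^2=16, (5-6)^2=1, (3-2)^2=1
sum(d^2) = 40.
Step 3: rho = 1 - 6*40 / (6*(6^2 - 1)) = 1 - 240/210 = -0.142857.
Step 4: Under H0, t = rho * sqrt((n-2)/(1-rho^2)) = -0.2887 ~ t(4).
Step 5: Two-sided p-value from the t-distribution with 4 df = 0.787172.
Step 6: alpha = 0.1. fail to reject H0.

rho = -0.1429, p = 0.787172, fail to reject H0 at alpha = 0.1.


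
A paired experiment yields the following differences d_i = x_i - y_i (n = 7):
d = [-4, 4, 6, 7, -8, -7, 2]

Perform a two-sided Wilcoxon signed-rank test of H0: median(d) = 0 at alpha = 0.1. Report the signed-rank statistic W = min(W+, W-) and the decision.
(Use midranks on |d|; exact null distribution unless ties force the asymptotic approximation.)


Step 1: Drop any zero differences (none here) and take |d_i|.
|d| = [4, 4, 6, 7, 8, 7, 2]
Step 2: Midrank |d_i| (ties get averaged ranks).
ranks: |4|->2.5, |4|->2.5, |6|->4, |7|->5.5, |8|->7, |7|->5.5, |2|->1
Step 3: Attach original signs; sum ranks with positive sign and with negative sign.
W+ = 2.5 + 4 + 5.5 + 1 = 13
W- = 2.5 + 7 + 5.5 = 15
(Check: W+ + W- = 28 should equal n(n+1)/2 = 28.)
Step 4: Test statistic W = min(W+, W-) = 13.
Step 5: Ties in |d|, so use the tie-corrected normal approximation.
        E[W] = n(n+1)/4 = 7*8/4 = 14.
        Tie groups: |d|=4 (t=2), |d|=7 (t=2); sum(t^3 - t) = 12.
        Var[W] = n(n+1)(2n+1)/24 - sum(t^3-t)/48 = 840/24 - 12/48 = 34.75.
        z = (W - E[W]) / sqrt(Var[W]) = (13 - 14) / 5.8949 = -0.1696.
        Two-sided p = 2*Phi(z) = 0.865295.
Step 6: alpha = 0.1. fail to reject H0.

W+ = 13, W- = 15, W = min = 13, p = 0.865295, fail to reject H0.


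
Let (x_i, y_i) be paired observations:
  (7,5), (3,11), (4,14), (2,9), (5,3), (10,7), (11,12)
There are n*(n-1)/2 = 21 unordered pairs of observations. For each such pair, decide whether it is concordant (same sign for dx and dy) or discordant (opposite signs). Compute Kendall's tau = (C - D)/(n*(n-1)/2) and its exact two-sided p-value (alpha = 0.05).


Step 1: Enumerate the 21 unordered pairs (i,j) with i<j and classify each by sign(x_j-x_i) * sign(y_j-y_i).
  (1,2):dx=-4,dy=+6->D; (1,3):dx=-3,dy=+9->D; (1,4):dx=-5,dy=+4->D; (1,5):dx=-2,dy=-2->C
  (1,6):dx=+3,dy=+2->C; (1,7):dx=+4,dy=+7->C; (2,3):dx=+1,dy=+3->C; (2,4):dx=-1,dy=-2->C
  (2,5):dx=+2,dy=-8->D; (2,6):dx=+7,dy=-4->D; (2,7):dx=+8,dy=+1->C; (3,4):dx=-2,dy=-5->C
  (3,5):dx=+1,dy=-11->D; (3,6):dx=+6,dy=-7->D; (3,7):dx=+7,dy=-2->D; (4,5):dx=+3,dy=-6->D
  (4,6):dx=+8,dy=-2->D; (4,7):dx=+9,dy=+3->C; (5,6):dx=+5,dy=+4->C; (5,7):dx=+6,dy=+9->C
  (6,7):dx=+1,dy=+5->C
Step 2: C = 11, D = 10, total pairs = 21.
Step 3: tau = (C - D)/(n(n-1)/2) = (11 - 10)/21 = 0.047619.
Step 4: Exact two-sided p-value (enumerate n! = 5040 permutations of y under H0): p = 1.000000.
Step 5: alpha = 0.05. fail to reject H0.

tau_b = 0.0476 (C=11, D=10), p = 1.000000, fail to reject H0.


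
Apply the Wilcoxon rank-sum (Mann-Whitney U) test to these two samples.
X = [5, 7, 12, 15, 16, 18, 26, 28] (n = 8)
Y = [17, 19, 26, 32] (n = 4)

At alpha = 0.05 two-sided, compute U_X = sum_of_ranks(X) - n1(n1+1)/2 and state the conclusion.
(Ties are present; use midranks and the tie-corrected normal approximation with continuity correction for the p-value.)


Step 1: Combine and sort all 12 observations; assign midranks.
sorted (value, group): (5,X), (7,X), (12,X), (15,X), (16,X), (17,Y), (18,X), (19,Y), (26,X), (26,Y), (28,X), (32,Y)
ranks: 5->1, 7->2, 12->3, 15->4, 16->5, 17->6, 18->7, 19->8, 26->9.5, 26->9.5, 28->11, 32->12
Step 2: Rank sum for X: R1 = 1 + 2 + 3 + 4 + 5 + 7 + 9.5 + 11 = 42.5.
Step 3: U_X = R1 - n1(n1+1)/2 = 42.5 - 8*9/2 = 42.5 - 36 = 6.5.
       U_Y = n1*n2 - U_X = 32 - 6.5 = 25.5.
Step 4: Ties are present, so use the tie-corrected normal approximation (with continuity correction) for the p-value.
Step 5: p-value = 0.125707; compare to alpha = 0.05. fail to reject H0.

U_X = 6.5, p = 0.125707, fail to reject H0 at alpha = 0.05.


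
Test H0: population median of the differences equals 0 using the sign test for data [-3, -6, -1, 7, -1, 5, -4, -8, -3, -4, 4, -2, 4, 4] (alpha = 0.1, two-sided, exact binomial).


Step 1: Discard zero differences. Original n = 14; n_eff = number of nonzero differences = 14.
Nonzero differences (with sign): -3, -6, -1, +7, -1, +5, -4, -8, -3, -4, +4, -2, +4, +4
Step 2: Count signs: positive = 5, negative = 9.
Step 3: Under H0: P(positive) = 0.5, so the number of positives S ~ Bin(14, 0.5).
Step 4: Two-sided exact p-value = sum of Bin(14,0.5) probabilities at or below the observed probability = 0.423950.
Step 5: alpha = 0.1. fail to reject H0.

n_eff = 14, pos = 5, neg = 9, p = 0.423950, fail to reject H0.


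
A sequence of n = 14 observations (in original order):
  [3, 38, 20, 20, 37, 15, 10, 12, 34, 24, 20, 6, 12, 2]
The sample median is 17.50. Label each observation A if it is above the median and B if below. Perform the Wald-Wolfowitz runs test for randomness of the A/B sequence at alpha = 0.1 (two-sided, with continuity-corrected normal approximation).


Step 1: Compute median = 17.50; label A = above, B = below.
Labels in order: BAAAABBBAAABBB  (n_A = 7, n_B = 7)
Step 2: Count runs R = 5.
Step 3: Under H0 (random ordering), E[R] = 2*n_A*n_B/(n_A+n_B) + 1 = 2*7*7/14 + 1 = 8.0000.
        Var[R] = 2*n_A*n_B*(2*n_A*n_B - n_A - n_B) / ((n_A+n_B)^2 * (n_A+n_B-1)) = 8232/2548 = 3.2308.
        SD[R] = 1.7974.
Step 4: Continuity-corrected z = (R + 0.5 - E[R]) / SD[R] = (5 + 0.5 - 8.0000) / 1.7974 = -1.3909.
Step 5: Two-sided p-value via normal approximation = 2*(1 - Phi(|z|)) = 0.164264.
Step 6: alpha = 0.1. fail to reject H0.

R = 5, z = -1.3909, p = 0.164264, fail to reject H0.


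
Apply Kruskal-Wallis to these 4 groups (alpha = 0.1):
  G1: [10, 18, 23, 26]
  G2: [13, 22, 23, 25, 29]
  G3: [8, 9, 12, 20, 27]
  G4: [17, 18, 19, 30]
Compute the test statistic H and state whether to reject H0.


Step 1: Combine all N = 18 observations and assign midranks.
sorted (value, group, rank): (8,G3,1), (9,G3,2), (10,G1,3), (12,G3,4), (13,G2,5), (17,G4,6), (18,G1,7.5), (18,G4,7.5), (19,G4,9), (20,G3,10), (22,G2,11), (23,G1,12.5), (23,G2,12.5), (25,G2,14), (26,G1,15), (27,G3,16), (29,G2,17), (30,G4,18)
Step 2: Sum ranks within each group.
R_1 = 38 (n_1 = 4)
R_2 = 59.5 (n_2 = 5)
R_3 = 33 (n_3 = 5)
R_4 = 40.5 (n_4 = 4)
Step 3: H = 12/(N(N+1)) * sum(R_i^2/n_i) - 3(N+1)
     = 12/(18*19) * (38^2/4 + 59.5^2/5 + 33^2/5 + 40.5^2/4) - 3*19
     = 0.035088 * 1696.91 - 57
     = 2.540789.
Step 4: Ties present; correction factor C = 1 - 12/(18^3 - 18) = 0.997936. Corrected H = 2.540789 / 0.997936 = 2.546044.
Step 5: Under H0, H ~ chi^2(3); p-value = 0.467027.
Step 6: alpha = 0.1. fail to reject H0.

H = 2.5460, df = 3, p = 0.467027, fail to reject H0.


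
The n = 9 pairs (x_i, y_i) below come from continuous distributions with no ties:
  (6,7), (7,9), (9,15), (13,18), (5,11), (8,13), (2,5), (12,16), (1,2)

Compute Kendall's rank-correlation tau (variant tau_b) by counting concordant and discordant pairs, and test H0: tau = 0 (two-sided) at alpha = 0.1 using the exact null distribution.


Step 1: Enumerate the 36 unordered pairs (i,j) with i<j and classify each by sign(x_j-x_i) * sign(y_j-y_i).
  (1,2):dx=+1,dy=+2->C; (1,3):dx=+3,dy=+8->C; (1,4):dx=+7,dy=+11->C; (1,5):dx=-1,dy=+4->D
  (1,6):dx=+2,dy=+6->C; (1,7):dx=-4,dy=-2->C; (1,8):dx=+6,dy=+9->C; (1,9):dx=-5,dy=-5->C
  (2,3):dx=+2,dy=+6->C; (2,4):dx=+6,dy=+9->C; (2,5):dx=-2,dy=+2->D; (2,6):dx=+1,dy=+4->C
  (2,7):dx=-5,dy=-4->C; (2,8):dx=+5,dy=+7->C; (2,9):dx=-6,dy=-7->C; (3,4):dx=+4,dy=+3->C
  (3,5):dx=-4,dy=-4->C; (3,6):dx=-1,dy=-2->C; (3,7):dx=-7,dy=-10->C; (3,8):dx=+3,dy=+1->C
  (3,9):dx=-8,dy=-13->C; (4,5):dx=-8,dy=-7->C; (4,6):dx=-5,dy=-5->C; (4,7):dx=-11,dy=-13->C
  (4,8):dx=-1,dy=-2->C; (4,9):dx=-12,dy=-16->C; (5,6):dx=+3,dy=+2->C; (5,7):dx=-3,dy=-6->C
  (5,8):dx=+7,dy=+5->C; (5,9):dx=-4,dy=-9->C; (6,7):dx=-6,dy=-8->C; (6,8):dx=+4,dy=+3->C
  (6,9):dx=-7,dy=-11->C; (7,8):dx=+10,dy=+11->C; (7,9):dx=-1,dy=-3->C; (8,9):dx=-11,dy=-14->C
Step 2: C = 34, D = 2, total pairs = 36.
Step 3: tau = (C - D)/(n(n-1)/2) = (34 - 2)/36 = 0.888889.
Step 4: Exact two-sided p-value (enumerate n! = 362880 permutations of y under H0): p = 0.000243.
Step 5: alpha = 0.1. reject H0.

tau_b = 0.8889 (C=34, D=2), p = 0.000243, reject H0.


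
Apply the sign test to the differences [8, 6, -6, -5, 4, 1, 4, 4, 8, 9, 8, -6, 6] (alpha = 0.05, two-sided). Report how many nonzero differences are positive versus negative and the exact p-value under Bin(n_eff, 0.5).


Step 1: Discard zero differences. Original n = 13; n_eff = number of nonzero differences = 13.
Nonzero differences (with sign): +8, +6, -6, -5, +4, +1, +4, +4, +8, +9, +8, -6, +6
Step 2: Count signs: positive = 10, negative = 3.
Step 3: Under H0: P(positive) = 0.5, so the number of positives S ~ Bin(13, 0.5).
Step 4: Two-sided exact p-value = sum of Bin(13,0.5) probabilities at or below the observed probability = 0.092285.
Step 5: alpha = 0.05. fail to reject H0.

n_eff = 13, pos = 10, neg = 3, p = 0.092285, fail to reject H0.


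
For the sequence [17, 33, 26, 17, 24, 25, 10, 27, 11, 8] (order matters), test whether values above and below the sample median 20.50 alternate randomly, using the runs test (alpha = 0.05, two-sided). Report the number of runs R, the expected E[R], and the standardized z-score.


Step 1: Compute median = 20.50; label A = above, B = below.
Labels in order: BAABAABABB  (n_A = 5, n_B = 5)
Step 2: Count runs R = 7.
Step 3: Under H0 (random ordering), E[R] = 2*n_A*n_B/(n_A+n_B) + 1 = 2*5*5/10 + 1 = 6.0000.
        Var[R] = 2*n_A*n_B*(2*n_A*n_B - n_A - n_B) / ((n_A+n_B)^2 * (n_A+n_B-1)) = 2000/900 = 2.2222.
        SD[R] = 1.4907.
Step 4: Continuity-corrected z = (R - 0.5 - E[R]) / SD[R] = (7 - 0.5 - 6.0000) / 1.4907 = 0.3354.
Step 5: Two-sided p-value via normal approximation = 2*(1 - Phi(|z|)) = 0.737316.
Step 6: alpha = 0.05. fail to reject H0.

R = 7, z = 0.3354, p = 0.737316, fail to reject H0.


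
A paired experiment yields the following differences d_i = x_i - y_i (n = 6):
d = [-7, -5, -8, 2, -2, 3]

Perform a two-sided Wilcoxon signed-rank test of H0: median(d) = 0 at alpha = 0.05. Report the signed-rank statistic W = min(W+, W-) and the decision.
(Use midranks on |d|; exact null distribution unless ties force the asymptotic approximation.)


Step 1: Drop any zero differences (none here) and take |d_i|.
|d| = [7, 5, 8, 2, 2, 3]
Step 2: Midrank |d_i| (ties get averaged ranks).
ranks: |7|->5, |5|->4, |8|->6, |2|->1.5, |2|->1.5, |3|->3
Step 3: Attach original signs; sum ranks with positive sign and with negative sign.
W+ = 1.5 + 3 = 4.5
W- = 5 + 4 + 6 + 1.5 = 16.5
(Check: W+ + W- = 21 should equal n(n+1)/2 = 21.)
Step 4: Test statistic W = min(W+, W-) = 4.5.
Step 5: Ties in |d|, so use the tie-corrected normal approximation.
        E[W] = n(n+1)/4 = 6*7/4 = 10.5.
        Tie groups: |d|=2 (t=2); sum(t^3 - t) = 6.
        Var[W] = n(n+1)(2n+1)/24 - sum(t^3-t)/48 = 546/24 - 6/48 = 22.625.
        z = (W - E[W]) / sqrt(Var[W]) = (4.5 - 10.5) / 4.7566 = -1.2614.
        Two-sided p = 2*Phi(z) = 0.207160.
Step 6: alpha = 0.05. fail to reject H0.

W+ = 4.5, W- = 16.5, W = min = 4.5, p = 0.207160, fail to reject H0.


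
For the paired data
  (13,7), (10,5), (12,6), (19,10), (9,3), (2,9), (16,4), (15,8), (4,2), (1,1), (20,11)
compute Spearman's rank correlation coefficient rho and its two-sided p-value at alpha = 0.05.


Step 1: Rank x and y separately (midranks; no ties here).
rank(x): 13->7, 10->5, 12->6, 19->10, 9->4, 2->2, 16->9, 15->8, 4->3, 1->1, 20->11
rank(y): 7->7, 5->5, 6->6, 10->10, 3->3, 9->9, 4->4, 8->8, 2->2, 1->1, 11->11
Step 2: d_i = R_x(i) - R_y(i); compute d_i^2.
  (7-7)^2=0, (5-5)^2=0, (6-6)^2=0, (10-10)^2=0, (4-3)^2=1, (2-9)^2=49, (9-4)^2=25, (8-8)^2=0, (3-2)^2=1, (1-1)^2=0, (11-11)^2=0
sum(d^2) = 76.
Step 3: rho = 1 - 6*76 / (11*(11^2 - 1)) = 1 - 456/1320 = 0.654545.
Step 4: Under H0, t = rho * sqrt((n-2)/(1-rho^2)) = 2.5973 ~ t(9).
Step 5: Two-sided p-value from the t-distribution with 9 df = 0.028865.
Step 6: alpha = 0.05. reject H0.

rho = 0.6545, p = 0.028865, reject H0 at alpha = 0.05.


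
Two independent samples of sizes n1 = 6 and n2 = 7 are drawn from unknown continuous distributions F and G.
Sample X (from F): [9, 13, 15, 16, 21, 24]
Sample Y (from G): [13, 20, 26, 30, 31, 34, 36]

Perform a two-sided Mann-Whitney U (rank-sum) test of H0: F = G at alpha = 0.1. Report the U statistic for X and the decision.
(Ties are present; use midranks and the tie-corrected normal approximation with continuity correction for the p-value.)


Step 1: Combine and sort all 13 observations; assign midranks.
sorted (value, group): (9,X), (13,X), (13,Y), (15,X), (16,X), (20,Y), (21,X), (24,X), (26,Y), (30,Y), (31,Y), (34,Y), (36,Y)
ranks: 9->1, 13->2.5, 13->2.5, 15->4, 16->5, 20->6, 21->7, 24->8, 26->9, 30->10, 31->11, 34->12, 36->13
Step 2: Rank sum for X: R1 = 1 + 2.5 + 4 + 5 + 7 + 8 = 27.5.
Step 3: U_X = R1 - n1(n1+1)/2 = 27.5 - 6*7/2 = 27.5 - 21 = 6.5.
       U_Y = n1*n2 - U_X = 42 - 6.5 = 35.5.
Step 4: Ties are present, so use the tie-corrected normal approximation (with continuity correction) for the p-value.
Step 5: p-value = 0.045204; compare to alpha = 0.1. reject H0.

U_X = 6.5, p = 0.045204, reject H0 at alpha = 0.1.


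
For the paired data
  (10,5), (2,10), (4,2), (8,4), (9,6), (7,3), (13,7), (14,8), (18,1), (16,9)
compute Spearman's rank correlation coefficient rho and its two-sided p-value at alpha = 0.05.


Step 1: Rank x and y separately (midranks; no ties here).
rank(x): 10->6, 2->1, 4->2, 8->4, 9->5, 7->3, 13->7, 14->8, 18->10, 16->9
rank(y): 5->5, 10->10, 2->2, 4->4, 6->6, 3->3, 7->7, 8->8, 1->1, 9->9
Step 2: d_i = R_x(i) - R_y(i); compute d_i^2.
  (6-5)^2=1, (1-10)^2=81, (2-2)^2=0, (4-4)^2=0, (5-6)^2=1, (3-3)^2=0, (7-7)^2=0, (8-8)^2=0, (10-1)^2=81, (9-9)^2=0
sum(d^2) = 164.
Step 3: rho = 1 - 6*164 / (10*(10^2 - 1)) = 1 - 984/990 = 0.006061.
Step 4: Under H0, t = rho * sqrt((n-2)/(1-rho^2)) = 0.0171 ~ t(8).
Step 5: Two-sided p-value from the t-distribution with 8 df = 0.986743.
Step 6: alpha = 0.05. fail to reject H0.

rho = 0.0061, p = 0.986743, fail to reject H0 at alpha = 0.05.


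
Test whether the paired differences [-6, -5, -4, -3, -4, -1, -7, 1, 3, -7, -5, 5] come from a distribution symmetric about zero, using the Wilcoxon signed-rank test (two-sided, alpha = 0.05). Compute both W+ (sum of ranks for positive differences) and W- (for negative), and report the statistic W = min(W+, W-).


Step 1: Drop any zero differences (none here) and take |d_i|.
|d| = [6, 5, 4, 3, 4, 1, 7, 1, 3, 7, 5, 5]
Step 2: Midrank |d_i| (ties get averaged ranks).
ranks: |6|->10, |5|->8, |4|->5.5, |3|->3.5, |4|->5.5, |1|->1.5, |7|->11.5, |1|->1.5, |3|->3.5, |7|->11.5, |5|->8, |5|->8
Step 3: Attach original signs; sum ranks with positive sign and with negative sign.
W+ = 1.5 + 3.5 + 8 = 13
W- = 10 + 8 + 5.5 + 3.5 + 5.5 + 1.5 + 11.5 + 11.5 + 8 = 65
(Check: W+ + W- = 78 should equal n(n+1)/2 = 78.)
Step 4: Test statistic W = min(W+, W-) = 13.
Step 5: Ties in |d|, so use the tie-corrected normal approximation.
        E[W] = n(n+1)/4 = 12*13/4 = 39.
        Tie groups: |d|=1 (t=2), |d|=3 (t=2), |d|=4 (t=2), |d|=5 (t=3), |d|=7 (t=2); sum(t^3 - t) = 48.
        Var[W] = n(n+1)(2n+1)/24 - sum(t^3-t)/48 = 3900/24 - 48/48 = 161.5.
        z = (W - E[W]) / sqrt(Var[W]) = (13 - 39) / 12.7083 = -2.0459.
        Two-sided p = 2*Phi(z) = 0.040765.
Step 6: alpha = 0.05. reject H0.

W+ = 13, W- = 65, W = min = 13, p = 0.040765, reject H0.
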